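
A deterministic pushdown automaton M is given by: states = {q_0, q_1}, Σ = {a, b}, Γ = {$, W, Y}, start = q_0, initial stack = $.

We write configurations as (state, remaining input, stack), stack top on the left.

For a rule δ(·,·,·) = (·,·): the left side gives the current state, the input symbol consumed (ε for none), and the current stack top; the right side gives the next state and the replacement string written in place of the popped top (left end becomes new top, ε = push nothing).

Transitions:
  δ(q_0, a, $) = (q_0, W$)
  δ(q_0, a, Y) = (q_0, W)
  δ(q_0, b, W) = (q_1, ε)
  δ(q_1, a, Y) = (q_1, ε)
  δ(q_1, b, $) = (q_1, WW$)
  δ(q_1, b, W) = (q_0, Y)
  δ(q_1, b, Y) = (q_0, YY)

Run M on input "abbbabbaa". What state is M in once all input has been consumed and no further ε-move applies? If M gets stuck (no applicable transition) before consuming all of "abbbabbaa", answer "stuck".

(q_0, abbbabbaa, $)
  read a, top $: go to q_0, push W$ → (q_0, bbbabbaa, W$)
  read b, top W: go to q_1, push ε → (q_1, bbabbaa, $)
  read b, top $: go to q_1, push WW$ → (q_1, babbaa, WW$)
  read b, top W: go to q_0, push Y → (q_0, abbaa, YW$)
  read a, top Y: go to q_0, push W → (q_0, bbaa, WW$)
  read b, top W: go to q_1, push ε → (q_1, baa, W$)
  read b, top W: go to q_0, push Y → (q_0, aa, Y$)
  read a, top Y: go to q_0, push W → (q_0, a, W$)
No transition for (q_0, a, top W); M blocks with input a remaining.

stuck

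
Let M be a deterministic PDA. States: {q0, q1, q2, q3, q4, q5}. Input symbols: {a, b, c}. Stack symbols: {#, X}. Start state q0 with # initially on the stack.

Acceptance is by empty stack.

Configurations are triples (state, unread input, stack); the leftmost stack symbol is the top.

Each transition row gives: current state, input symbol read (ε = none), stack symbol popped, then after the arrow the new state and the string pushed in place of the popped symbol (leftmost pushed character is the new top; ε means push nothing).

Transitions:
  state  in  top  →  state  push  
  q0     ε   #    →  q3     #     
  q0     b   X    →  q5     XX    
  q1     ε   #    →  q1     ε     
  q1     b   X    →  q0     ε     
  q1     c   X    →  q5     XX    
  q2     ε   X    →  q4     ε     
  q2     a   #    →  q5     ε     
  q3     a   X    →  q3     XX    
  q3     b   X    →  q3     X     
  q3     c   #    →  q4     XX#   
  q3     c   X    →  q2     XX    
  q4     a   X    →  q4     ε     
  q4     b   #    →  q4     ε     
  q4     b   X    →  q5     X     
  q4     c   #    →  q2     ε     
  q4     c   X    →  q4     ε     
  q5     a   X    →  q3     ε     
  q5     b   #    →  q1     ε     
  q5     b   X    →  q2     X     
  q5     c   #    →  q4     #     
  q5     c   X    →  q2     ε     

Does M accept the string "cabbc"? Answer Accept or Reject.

(q0, cabbc, #) ⊢ (q3, cabbc, #) ⊢ (q4, abbc, XX#) ⊢ (q4, bbc, X#) ⊢ (q5, bc, X#) ⊢ (q2, c, X#) ⊢ (q4, c, #) ⊢ (q2, ε, ε)
All input consumed and the stack is empty.

Accept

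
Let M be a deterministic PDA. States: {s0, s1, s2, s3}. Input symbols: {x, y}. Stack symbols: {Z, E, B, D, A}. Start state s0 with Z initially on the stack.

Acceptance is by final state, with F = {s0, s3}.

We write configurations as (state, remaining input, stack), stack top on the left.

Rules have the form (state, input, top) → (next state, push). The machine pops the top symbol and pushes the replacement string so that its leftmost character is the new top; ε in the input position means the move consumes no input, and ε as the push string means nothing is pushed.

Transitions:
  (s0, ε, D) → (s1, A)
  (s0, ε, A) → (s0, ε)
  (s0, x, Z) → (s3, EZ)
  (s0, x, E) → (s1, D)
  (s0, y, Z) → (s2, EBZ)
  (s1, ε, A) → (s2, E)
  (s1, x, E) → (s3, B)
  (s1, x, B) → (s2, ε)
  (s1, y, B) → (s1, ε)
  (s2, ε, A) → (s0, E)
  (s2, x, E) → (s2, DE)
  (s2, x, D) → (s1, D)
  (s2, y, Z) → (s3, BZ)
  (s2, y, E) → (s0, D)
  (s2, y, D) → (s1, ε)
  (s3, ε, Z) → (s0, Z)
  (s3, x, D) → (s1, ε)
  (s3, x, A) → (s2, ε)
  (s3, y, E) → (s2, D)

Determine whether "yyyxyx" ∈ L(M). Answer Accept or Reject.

(s0, yyyxyx, Z) ⊢ (s2, yyxyx, EBZ) ⊢ (s0, yxyx, DBZ) ⊢ (s1, yxyx, ABZ) ⊢ (s2, yxyx, EBZ) ⊢ (s0, xyx, DBZ) ⊢ (s1, xyx, ABZ) ⊢ (s2, xyx, EBZ) ⊢ (s2, yx, DEBZ) ⊢ (s1, x, EBZ) ⊢ (s3, ε, BBZ)
All input consumed; state s3 ∈ F.

Accept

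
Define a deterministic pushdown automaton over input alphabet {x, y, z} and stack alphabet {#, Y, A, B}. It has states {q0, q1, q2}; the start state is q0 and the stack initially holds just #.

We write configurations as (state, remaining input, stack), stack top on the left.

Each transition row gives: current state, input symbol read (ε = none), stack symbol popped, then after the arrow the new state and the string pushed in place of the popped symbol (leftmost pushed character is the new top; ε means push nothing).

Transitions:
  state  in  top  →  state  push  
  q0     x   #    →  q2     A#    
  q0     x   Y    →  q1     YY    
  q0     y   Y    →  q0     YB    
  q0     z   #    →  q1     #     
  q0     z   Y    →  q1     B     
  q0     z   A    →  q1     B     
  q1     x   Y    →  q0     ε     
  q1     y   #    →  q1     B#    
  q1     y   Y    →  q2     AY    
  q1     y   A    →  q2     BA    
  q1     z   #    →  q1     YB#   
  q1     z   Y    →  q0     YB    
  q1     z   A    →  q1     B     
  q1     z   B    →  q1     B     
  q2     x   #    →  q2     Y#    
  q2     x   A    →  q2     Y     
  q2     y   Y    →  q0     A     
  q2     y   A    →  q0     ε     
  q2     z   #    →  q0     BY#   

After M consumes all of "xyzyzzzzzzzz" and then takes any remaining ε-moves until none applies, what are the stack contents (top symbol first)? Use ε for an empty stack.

B#

(q0, xyzyzzzzzzzz, #)
  read x, top #: go to q2, push A# → (q2, yzyzzzzzzzz, A#)
  read y, top A: go to q0, push ε → (q0, zyzzzzzzzz, #)
  read z, top #: go to q1, push # → (q1, yzzzzzzzz, #)
  read y, top #: go to q1, push B# → (q1, zzzzzzzz, B#)
  read z, top B: go to q1, push B → (q1, zzzzzzz, B#)
  read z, top B: go to q1, push B → (q1, zzzzzz, B#)
  read z, top B: go to q1, push B → (q1, zzzzz, B#)
  read z, top B: go to q1, push B → (q1, zzzz, B#)
  read z, top B: go to q1, push B → (q1, zzz, B#)
  read z, top B: go to q1, push B → (q1, zz, B#)
  read z, top B: go to q1, push B → (q1, z, B#)
  read z, top B: go to q1, push B → (q1, ε, B#)
All input consumed in state q1 with stack B#.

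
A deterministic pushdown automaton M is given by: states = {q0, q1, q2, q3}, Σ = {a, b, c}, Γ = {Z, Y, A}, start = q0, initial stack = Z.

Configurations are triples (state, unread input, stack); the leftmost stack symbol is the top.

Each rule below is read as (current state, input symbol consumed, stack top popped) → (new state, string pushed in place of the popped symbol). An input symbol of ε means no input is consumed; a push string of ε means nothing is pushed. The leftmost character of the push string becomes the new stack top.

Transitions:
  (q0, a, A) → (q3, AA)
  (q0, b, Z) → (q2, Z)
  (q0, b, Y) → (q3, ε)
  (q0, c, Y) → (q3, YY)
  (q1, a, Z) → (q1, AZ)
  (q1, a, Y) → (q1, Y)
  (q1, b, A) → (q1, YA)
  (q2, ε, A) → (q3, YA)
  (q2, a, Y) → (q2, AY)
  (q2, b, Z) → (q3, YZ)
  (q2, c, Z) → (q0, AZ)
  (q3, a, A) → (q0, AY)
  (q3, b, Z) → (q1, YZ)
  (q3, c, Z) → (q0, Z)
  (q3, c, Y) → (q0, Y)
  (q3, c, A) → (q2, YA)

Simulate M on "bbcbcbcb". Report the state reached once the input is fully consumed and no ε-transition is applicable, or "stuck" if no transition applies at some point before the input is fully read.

(q0, bbcbcbcb, Z) ⊢ (q2, bcbcbcb, Z) ⊢ (q3, cbcbcb, YZ) ⊢ (q0, bcbcb, YZ) ⊢ (q3, cbcb, Z) ⊢ (q0, bcb, Z) ⊢ (q2, cb, Z) ⊢ (q0, b, AZ)
No transition for (q0, b, top A); M blocks with input b remaining.

stuck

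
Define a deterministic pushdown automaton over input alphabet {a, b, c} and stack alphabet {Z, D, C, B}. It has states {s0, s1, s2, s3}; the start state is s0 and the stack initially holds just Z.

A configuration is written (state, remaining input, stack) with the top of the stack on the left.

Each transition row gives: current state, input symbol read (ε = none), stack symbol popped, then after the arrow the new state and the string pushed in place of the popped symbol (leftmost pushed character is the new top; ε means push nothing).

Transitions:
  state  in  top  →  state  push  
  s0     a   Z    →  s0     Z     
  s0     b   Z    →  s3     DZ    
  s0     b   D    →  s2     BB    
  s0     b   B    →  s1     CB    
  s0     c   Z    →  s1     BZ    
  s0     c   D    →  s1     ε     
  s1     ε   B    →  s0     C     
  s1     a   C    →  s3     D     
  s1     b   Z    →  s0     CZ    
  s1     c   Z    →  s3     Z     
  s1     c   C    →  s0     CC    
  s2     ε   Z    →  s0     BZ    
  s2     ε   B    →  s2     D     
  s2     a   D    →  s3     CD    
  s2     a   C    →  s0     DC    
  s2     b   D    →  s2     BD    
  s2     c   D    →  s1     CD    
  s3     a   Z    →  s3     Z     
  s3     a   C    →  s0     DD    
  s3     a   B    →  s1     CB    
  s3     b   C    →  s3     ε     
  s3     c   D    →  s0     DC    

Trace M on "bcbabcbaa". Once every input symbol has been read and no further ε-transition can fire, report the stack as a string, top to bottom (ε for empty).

(s0, bcbabcbaa, Z)
  read b, top Z: go to s3, push DZ → (s3, cbabcbaa, DZ)
  read c, top D: go to s0, push DC → (s0, babcbaa, DCZ)
  read b, top D: go to s2, push BB → (s2, abcbaa, BBCZ)
  ε-move, top B: go to s2, push D → (s2, abcbaa, DBCZ)
  read a, top D: go to s3, push CD → (s3, bcbaa, CDBCZ)
  read b, top C: go to s3, push ε → (s3, cbaa, DBCZ)
  read c, top D: go to s0, push DC → (s0, baa, DCBCZ)
  read b, top D: go to s2, push BB → (s2, aa, BBCBCZ)
  ε-move, top B: go to s2, push D → (s2, aa, DBCBCZ)
  read a, top D: go to s3, push CD → (s3, a, CDBCBCZ)
  read a, top C: go to s0, push DD → (s0, ε, DDDBCBCZ)
All input consumed in state s0 with stack DDDBCBCZ.

DDDBCBCZ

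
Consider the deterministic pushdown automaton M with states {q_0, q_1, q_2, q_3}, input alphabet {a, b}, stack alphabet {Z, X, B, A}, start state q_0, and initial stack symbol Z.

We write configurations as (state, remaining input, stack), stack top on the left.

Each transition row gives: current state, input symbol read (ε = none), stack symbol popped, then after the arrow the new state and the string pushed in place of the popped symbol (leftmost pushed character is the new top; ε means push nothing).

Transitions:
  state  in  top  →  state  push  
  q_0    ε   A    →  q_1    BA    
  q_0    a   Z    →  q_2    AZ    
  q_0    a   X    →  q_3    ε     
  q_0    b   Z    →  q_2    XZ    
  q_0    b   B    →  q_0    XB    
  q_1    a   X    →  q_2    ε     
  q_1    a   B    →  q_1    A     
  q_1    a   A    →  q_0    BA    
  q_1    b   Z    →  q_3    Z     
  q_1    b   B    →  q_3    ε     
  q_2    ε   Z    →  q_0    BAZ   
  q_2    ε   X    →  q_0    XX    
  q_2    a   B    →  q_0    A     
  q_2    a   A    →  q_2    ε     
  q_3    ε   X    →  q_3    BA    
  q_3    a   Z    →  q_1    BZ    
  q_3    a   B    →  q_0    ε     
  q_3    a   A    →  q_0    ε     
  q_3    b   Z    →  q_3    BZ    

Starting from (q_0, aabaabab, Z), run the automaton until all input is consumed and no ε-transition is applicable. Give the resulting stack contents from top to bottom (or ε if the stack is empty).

XXZ

(q_0, aabaabab, Z)
  read a, top Z: go to q_2, push AZ → (q_2, abaabab, AZ)
  read a, top A: go to q_2, push ε → (q_2, baabab, Z)
  ε-move, top Z: go to q_0, push BAZ → (q_0, baabab, BAZ)
  read b, top B: go to q_0, push XB → (q_0, aabab, XBAZ)
  read a, top X: go to q_3, push ε → (q_3, abab, BAZ)
  read a, top B: go to q_0, push ε → (q_0, bab, AZ)
  ε-move, top A: go to q_1, push BA → (q_1, bab, BAZ)
  read b, top B: go to q_3, push ε → (q_3, ab, AZ)
  read a, top A: go to q_0, push ε → (q_0, b, Z)
  read b, top Z: go to q_2, push XZ → (q_2, ε, XZ)
  ε-move, top X: go to q_0, push XX → (q_0, ε, XXZ)
All input consumed in state q_0 with stack XXZ.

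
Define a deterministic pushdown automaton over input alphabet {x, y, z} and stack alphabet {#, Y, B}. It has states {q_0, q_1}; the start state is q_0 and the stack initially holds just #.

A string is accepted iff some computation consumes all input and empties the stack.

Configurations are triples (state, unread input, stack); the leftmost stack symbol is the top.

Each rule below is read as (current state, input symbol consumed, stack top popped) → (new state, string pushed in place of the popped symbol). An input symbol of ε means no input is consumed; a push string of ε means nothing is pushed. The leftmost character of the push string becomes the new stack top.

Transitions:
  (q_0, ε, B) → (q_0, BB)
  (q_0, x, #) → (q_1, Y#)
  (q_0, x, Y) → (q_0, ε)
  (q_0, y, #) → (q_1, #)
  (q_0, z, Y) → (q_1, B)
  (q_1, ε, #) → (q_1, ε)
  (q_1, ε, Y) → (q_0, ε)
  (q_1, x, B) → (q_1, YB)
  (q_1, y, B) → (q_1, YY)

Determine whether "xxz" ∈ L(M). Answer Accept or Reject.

Reject

(q_0, xxz, #) ⊢ (q_1, xz, Y#) ⊢ (q_0, xz, #) ⊢ (q_1, z, Y#) ⊢ (q_0, z, #)
No transition applies at (q_0, z, #); input not fully consumed.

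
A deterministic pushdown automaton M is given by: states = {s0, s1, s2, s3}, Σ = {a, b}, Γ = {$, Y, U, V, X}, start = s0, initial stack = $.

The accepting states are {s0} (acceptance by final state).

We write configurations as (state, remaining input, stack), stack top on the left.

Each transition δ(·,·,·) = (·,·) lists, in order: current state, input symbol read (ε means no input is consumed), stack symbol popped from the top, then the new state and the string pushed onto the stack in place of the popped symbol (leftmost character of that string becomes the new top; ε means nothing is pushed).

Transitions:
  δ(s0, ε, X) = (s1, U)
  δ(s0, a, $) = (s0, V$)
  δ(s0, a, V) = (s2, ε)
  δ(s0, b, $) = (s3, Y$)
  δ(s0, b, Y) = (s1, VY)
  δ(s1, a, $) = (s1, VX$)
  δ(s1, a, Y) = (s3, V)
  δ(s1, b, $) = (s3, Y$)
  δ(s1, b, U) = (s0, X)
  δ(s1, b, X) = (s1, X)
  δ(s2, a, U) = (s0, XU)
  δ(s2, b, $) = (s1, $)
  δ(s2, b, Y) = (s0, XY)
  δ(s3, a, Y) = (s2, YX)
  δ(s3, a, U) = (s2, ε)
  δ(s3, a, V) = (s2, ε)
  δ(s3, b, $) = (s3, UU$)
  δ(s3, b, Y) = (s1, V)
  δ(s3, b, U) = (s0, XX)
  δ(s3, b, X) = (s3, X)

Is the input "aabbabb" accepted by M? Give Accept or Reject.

(s0, aabbabb, $) ⊢ (s0, abbabb, V$) ⊢ (s2, bbabb, $) ⊢ (s1, babb, $) ⊢ (s3, abb, Y$) ⊢ (s2, bb, YX$) ⊢ (s0, b, XYX$) ⊢ (s1, b, UYX$) ⊢ (s0, ε, XYX$)
All input consumed; state s0 ∈ F.

Accept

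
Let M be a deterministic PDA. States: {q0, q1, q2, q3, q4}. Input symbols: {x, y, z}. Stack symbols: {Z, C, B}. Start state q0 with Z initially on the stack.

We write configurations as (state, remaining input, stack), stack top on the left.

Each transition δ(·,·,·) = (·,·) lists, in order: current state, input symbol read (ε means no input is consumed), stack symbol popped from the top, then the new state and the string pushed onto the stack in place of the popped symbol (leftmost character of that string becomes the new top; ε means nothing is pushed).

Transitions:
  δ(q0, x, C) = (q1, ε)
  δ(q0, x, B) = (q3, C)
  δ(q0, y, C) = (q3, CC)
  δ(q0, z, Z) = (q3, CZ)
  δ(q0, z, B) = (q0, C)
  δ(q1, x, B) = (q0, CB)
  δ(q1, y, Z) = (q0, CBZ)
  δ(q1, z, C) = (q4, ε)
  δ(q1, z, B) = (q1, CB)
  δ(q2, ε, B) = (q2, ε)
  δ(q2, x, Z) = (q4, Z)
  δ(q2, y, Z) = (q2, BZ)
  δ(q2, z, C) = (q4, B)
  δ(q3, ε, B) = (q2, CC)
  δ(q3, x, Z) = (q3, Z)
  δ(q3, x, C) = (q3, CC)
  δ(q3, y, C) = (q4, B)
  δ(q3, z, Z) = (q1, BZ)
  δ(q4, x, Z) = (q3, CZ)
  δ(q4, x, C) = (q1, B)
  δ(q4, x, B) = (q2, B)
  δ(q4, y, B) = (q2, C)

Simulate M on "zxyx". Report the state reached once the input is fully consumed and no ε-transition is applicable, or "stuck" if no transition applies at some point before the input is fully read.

(q0, zxyx, Z)
  read z, top Z: go to q3, push CZ → (q3, xyx, CZ)
  read x, top C: go to q3, push CC → (q3, yx, CCZ)
  read y, top C: go to q4, push B → (q4, x, BCZ)
  read x, top B: go to q2, push B → (q2, ε, BCZ)
  ε-move, top B: go to q2, push ε → (q2, ε, CZ)
All input consumed; M is in state q2.

q2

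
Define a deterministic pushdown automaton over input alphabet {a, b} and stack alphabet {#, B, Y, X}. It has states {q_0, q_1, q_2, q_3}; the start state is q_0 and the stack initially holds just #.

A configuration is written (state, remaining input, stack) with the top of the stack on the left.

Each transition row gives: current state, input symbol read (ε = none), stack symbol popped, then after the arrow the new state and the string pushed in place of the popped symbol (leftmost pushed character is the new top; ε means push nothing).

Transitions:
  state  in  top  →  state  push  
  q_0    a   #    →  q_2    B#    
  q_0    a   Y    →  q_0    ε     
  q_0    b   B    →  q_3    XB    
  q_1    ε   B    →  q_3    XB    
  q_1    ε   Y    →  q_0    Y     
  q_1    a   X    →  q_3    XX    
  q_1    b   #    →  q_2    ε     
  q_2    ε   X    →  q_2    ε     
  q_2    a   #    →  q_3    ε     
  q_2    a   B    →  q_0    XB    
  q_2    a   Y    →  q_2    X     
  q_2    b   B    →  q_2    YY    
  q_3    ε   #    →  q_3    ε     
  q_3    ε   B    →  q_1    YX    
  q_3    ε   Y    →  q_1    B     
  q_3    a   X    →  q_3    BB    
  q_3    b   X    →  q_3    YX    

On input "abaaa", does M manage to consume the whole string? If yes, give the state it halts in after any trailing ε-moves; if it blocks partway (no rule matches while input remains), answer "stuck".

(q_0, abaaa, #)
  read a, top #: go to q_2, push B# → (q_2, baaa, B#)
  read b, top B: go to q_2, push YY → (q_2, aaa, YY#)
  read a, top Y: go to q_2, push X → (q_2, aa, XY#)
  ε-move, top X: go to q_2, push ε → (q_2, aa, Y#)
  read a, top Y: go to q_2, push X → (q_2, a, X#)
  ε-move, top X: go to q_2, push ε → (q_2, a, #)
  read a, top #: go to q_3, push ε → (q_3, ε, ε)
All input consumed; M is in state q_3.

q_3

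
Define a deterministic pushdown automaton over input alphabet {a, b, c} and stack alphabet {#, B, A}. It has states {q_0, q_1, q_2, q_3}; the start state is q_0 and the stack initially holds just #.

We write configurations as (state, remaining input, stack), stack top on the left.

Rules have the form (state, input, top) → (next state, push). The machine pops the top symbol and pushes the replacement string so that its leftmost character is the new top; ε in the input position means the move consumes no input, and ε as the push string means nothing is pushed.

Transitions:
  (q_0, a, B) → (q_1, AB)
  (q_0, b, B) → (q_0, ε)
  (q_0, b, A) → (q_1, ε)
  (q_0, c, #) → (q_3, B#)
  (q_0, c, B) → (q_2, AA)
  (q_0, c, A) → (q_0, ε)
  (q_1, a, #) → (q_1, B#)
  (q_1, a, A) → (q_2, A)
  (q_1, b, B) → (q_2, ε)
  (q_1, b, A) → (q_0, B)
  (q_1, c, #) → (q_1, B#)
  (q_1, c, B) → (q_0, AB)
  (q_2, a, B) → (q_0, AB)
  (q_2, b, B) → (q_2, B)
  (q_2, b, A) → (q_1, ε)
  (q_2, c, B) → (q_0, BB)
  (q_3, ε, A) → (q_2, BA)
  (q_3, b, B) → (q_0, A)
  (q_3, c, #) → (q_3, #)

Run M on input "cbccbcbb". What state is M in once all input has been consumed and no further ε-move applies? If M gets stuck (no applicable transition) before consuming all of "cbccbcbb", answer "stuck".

stuck

(q_0, cbccbcbb, #) ⊢ (q_3, bccbcbb, B#) ⊢ (q_0, ccbcbb, A#) ⊢ (q_0, cbcbb, #) ⊢ (q_3, bcbb, B#) ⊢ (q_0, cbb, A#) ⊢ (q_0, bb, #)
No transition for (q_0, b, top #); M blocks with input bb remaining.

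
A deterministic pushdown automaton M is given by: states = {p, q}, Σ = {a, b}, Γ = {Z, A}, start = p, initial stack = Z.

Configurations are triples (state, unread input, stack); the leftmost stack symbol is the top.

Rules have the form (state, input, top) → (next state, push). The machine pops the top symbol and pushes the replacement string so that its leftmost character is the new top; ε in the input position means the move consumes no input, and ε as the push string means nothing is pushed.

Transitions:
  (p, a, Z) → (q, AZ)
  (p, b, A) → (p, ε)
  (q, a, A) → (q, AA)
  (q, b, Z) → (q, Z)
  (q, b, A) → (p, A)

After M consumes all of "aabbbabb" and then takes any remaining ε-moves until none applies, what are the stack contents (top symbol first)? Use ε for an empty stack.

Z

(p, aabbbabb, Z) ⊢ (q, abbbabb, AZ) ⊢ (q, bbbabb, AAZ) ⊢ (p, bbabb, AAZ) ⊢ (p, babb, AZ) ⊢ (p, abb, Z) ⊢ (q, bb, AZ) ⊢ (p, b, AZ) ⊢ (p, ε, Z)
All input consumed in state p with stack Z.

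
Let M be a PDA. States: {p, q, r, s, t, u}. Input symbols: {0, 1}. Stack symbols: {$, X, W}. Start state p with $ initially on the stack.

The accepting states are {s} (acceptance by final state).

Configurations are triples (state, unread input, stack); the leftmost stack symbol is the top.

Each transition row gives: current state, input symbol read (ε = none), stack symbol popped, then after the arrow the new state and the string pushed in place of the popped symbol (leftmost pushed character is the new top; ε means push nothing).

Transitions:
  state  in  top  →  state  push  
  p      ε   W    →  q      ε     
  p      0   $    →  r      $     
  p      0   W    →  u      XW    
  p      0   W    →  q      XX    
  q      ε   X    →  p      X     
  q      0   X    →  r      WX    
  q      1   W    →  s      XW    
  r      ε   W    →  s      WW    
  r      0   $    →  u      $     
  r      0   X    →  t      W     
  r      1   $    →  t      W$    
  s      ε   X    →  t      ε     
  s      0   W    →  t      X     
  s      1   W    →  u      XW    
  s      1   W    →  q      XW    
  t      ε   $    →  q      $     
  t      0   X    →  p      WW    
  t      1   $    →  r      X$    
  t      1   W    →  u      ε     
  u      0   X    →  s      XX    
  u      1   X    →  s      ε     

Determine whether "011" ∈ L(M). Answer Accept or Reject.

No computation consumes all input and reaches a final state.

Reject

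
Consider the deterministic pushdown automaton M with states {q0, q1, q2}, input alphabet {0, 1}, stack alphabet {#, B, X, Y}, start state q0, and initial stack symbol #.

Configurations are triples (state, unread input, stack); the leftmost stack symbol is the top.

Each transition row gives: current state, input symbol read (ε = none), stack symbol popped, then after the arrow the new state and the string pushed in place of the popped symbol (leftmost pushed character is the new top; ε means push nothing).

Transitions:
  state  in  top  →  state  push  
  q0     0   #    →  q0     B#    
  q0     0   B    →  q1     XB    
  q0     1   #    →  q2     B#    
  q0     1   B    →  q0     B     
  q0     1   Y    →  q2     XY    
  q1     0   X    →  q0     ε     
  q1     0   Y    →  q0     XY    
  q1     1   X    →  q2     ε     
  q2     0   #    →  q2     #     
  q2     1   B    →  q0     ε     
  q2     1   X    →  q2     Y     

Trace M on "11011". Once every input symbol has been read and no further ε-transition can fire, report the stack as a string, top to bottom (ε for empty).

(q0, 11011, #)
  read 1, top #: go to q2, push B# → (q2, 1011, B#)
  read 1, top B: go to q0, push ε → (q0, 011, #)
  read 0, top #: go to q0, push B# → (q0, 11, B#)
  read 1, top B: go to q0, push B → (q0, 1, B#)
  read 1, top B: go to q0, push B → (q0, ε, B#)
All input consumed in state q0 with stack B#.

B#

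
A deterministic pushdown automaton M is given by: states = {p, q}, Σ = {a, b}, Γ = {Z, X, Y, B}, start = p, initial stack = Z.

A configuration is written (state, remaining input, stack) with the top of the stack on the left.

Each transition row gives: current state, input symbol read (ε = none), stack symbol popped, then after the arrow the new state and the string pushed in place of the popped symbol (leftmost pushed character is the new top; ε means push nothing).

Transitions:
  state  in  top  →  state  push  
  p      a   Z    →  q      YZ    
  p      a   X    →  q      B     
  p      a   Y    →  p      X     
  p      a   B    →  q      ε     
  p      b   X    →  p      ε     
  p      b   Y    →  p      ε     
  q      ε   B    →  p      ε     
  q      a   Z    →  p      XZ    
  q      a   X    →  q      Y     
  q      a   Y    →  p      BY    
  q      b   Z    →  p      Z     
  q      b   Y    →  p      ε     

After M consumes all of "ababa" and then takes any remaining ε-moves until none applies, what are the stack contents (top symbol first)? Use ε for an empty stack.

(p, ababa, Z)
  read a, top Z: go to q, push YZ → (q, baba, YZ)
  read b, top Y: go to p, push ε → (p, aba, Z)
  read a, top Z: go to q, push YZ → (q, ba, YZ)
  read b, top Y: go to p, push ε → (p, a, Z)
  read a, top Z: go to q, push YZ → (q, ε, YZ)
All input consumed in state q with stack YZ.

YZ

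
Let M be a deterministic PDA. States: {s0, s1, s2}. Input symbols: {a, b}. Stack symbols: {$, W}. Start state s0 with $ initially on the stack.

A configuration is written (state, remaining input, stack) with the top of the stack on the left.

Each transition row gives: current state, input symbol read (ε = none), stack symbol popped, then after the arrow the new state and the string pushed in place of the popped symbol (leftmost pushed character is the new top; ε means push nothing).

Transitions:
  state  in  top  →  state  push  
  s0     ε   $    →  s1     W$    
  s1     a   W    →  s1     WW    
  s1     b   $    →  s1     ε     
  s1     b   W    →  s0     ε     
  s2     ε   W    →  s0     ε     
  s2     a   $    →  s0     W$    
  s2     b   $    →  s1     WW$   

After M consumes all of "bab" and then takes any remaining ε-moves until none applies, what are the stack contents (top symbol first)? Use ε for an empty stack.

W$

(s0, bab, $)
  ε-move, top $: go to s1, push W$ → (s1, bab, W$)
  read b, top W: go to s0, push ε → (s0, ab, $)
  ε-move, top $: go to s1, push W$ → (s1, ab, W$)
  read a, top W: go to s1, push WW → (s1, b, WW$)
  read b, top W: go to s0, push ε → (s0, ε, W$)
All input consumed in state s0 with stack W$.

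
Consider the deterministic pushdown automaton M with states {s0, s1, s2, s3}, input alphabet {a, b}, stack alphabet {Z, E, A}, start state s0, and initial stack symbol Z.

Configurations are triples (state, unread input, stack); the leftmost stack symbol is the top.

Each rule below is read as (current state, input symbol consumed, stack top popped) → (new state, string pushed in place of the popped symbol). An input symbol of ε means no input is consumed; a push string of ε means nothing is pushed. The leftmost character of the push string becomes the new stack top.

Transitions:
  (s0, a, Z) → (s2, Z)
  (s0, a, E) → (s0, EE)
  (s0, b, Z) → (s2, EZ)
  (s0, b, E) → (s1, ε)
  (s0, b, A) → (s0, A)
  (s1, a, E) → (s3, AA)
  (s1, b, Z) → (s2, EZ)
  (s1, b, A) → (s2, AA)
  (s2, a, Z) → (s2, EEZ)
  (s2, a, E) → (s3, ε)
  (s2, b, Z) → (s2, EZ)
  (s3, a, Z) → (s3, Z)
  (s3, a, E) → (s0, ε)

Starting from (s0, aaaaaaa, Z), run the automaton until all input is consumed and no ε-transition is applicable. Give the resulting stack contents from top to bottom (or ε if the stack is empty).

(s0, aaaaaaa, Z) ⊢ (s2, aaaaaa, Z) ⊢ (s2, aaaaa, EEZ) ⊢ (s3, aaaa, EZ) ⊢ (s0, aaa, Z) ⊢ (s2, aa, Z) ⊢ (s2, a, EEZ) ⊢ (s3, ε, EZ)
All input consumed in state s3 with stack EZ.

EZ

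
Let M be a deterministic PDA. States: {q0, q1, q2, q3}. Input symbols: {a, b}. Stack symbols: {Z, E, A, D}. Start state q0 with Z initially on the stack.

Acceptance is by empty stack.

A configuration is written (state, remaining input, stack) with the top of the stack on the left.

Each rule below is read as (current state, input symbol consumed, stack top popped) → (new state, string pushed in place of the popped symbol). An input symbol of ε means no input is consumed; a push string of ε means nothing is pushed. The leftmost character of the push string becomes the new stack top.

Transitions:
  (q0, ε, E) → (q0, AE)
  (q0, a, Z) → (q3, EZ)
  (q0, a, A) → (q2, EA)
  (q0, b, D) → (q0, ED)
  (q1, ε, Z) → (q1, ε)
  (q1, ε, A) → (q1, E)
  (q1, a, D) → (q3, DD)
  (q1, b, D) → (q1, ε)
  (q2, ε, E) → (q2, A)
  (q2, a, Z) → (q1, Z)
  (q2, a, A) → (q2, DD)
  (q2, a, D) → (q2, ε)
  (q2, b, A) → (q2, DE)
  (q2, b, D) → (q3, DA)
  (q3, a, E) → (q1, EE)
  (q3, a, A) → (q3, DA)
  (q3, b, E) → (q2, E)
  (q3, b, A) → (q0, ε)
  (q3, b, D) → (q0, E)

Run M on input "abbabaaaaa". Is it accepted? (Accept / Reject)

Accept

(q0, abbabaaaaa, Z)
  read a, top Z: go to q3, push EZ → (q3, bbabaaaaa, EZ)
  read b, top E: go to q2, push E → (q2, babaaaaa, EZ)
  ε-move, top E: go to q2, push A → (q2, babaaaaa, AZ)
  read b, top A: go to q2, push DE → (q2, abaaaaa, DEZ)
  read a, top D: go to q2, push ε → (q2, baaaaa, EZ)
  ε-move, top E: go to q2, push A → (q2, baaaaa, AZ)
  read b, top A: go to q2, push DE → (q2, aaaaa, DEZ)
  read a, top D: go to q2, push ε → (q2, aaaa, EZ)
  ε-move, top E: go to q2, push A → (q2, aaaa, AZ)
  read a, top A: go to q2, push DD → (q2, aaa, DDZ)
  read a, top D: go to q2, push ε → (q2, aa, DZ)
  read a, top D: go to q2, push ε → (q2, a, Z)
  read a, top Z: go to q1, push Z → (q1, ε, Z)
  ε-move, top Z: go to q1, push ε → (q1, ε, ε)
All input consumed and the stack is empty.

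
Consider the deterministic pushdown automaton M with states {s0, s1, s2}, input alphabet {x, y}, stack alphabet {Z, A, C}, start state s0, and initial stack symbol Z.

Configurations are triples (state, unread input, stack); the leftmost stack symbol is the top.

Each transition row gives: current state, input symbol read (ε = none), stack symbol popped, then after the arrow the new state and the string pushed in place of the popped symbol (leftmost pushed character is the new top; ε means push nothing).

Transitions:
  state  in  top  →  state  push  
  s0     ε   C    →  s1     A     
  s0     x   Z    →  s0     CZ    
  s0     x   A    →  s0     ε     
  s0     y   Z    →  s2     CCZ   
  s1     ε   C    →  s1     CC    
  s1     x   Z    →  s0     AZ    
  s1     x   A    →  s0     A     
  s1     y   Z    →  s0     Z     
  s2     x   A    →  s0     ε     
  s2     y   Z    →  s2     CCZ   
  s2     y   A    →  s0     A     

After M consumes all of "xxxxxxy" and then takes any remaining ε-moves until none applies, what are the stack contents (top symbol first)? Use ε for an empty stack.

CCZ

(s0, xxxxxxy, Z)
  read x, top Z: go to s0, push CZ → (s0, xxxxxy, CZ)
  ε-move, top C: go to s1, push A → (s1, xxxxxy, AZ)
  read x, top A: go to s0, push A → (s0, xxxxy, AZ)
  read x, top A: go to s0, push ε → (s0, xxxy, Z)
  read x, top Z: go to s0, push CZ → (s0, xxy, CZ)
  ε-move, top C: go to s1, push A → (s1, xxy, AZ)
  read x, top A: go to s0, push A → (s0, xy, AZ)
  read x, top A: go to s0, push ε → (s0, y, Z)
  read y, top Z: go to s2, push CCZ → (s2, ε, CCZ)
All input consumed in state s2 with stack CCZ.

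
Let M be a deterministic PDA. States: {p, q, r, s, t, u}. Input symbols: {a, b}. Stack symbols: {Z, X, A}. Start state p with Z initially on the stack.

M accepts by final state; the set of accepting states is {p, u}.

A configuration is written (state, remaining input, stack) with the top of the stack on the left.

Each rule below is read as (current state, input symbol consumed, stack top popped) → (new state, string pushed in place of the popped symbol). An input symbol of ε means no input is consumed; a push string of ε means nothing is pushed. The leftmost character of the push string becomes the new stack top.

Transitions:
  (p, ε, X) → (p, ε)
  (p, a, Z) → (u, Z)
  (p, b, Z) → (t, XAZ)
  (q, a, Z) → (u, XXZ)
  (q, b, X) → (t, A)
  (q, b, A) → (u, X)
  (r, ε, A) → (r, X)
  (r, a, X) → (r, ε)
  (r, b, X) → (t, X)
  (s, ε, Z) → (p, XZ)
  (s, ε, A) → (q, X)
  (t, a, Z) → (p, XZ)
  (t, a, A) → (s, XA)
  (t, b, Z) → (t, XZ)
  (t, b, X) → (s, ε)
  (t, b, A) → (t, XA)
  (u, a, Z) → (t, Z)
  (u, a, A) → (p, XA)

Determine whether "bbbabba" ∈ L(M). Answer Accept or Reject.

(p, bbbabba, Z)
  read b, top Z: go to t, push XAZ → (t, bbabba, XAZ)
  read b, top X: go to s, push ε → (s, babba, AZ)
  ε-move, top A: go to q, push X → (q, babba, XZ)
  read b, top X: go to t, push A → (t, abba, AZ)
  read a, top A: go to s, push XA → (s, bba, XAZ)
No transition applies at (s, bba, XAZ); input not fully consumed.

Reject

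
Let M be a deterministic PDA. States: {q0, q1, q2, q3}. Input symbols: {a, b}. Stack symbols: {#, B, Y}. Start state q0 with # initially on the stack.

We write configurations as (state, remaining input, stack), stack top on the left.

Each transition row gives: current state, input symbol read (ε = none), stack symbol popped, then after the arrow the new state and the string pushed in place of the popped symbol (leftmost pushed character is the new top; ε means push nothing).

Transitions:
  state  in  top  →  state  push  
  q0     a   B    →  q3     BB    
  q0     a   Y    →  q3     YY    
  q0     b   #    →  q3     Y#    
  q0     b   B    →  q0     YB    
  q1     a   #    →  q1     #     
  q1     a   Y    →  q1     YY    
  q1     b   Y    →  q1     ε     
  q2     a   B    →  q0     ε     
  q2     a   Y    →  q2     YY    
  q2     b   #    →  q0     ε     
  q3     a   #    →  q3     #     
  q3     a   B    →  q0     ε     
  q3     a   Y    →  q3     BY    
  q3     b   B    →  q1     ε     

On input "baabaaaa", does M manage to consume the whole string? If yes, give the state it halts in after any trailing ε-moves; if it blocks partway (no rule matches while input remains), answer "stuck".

(q0, baabaaaa, #)
  read b, top #: go to q3, push Y# → (q3, aabaaaa, Y#)
  read a, top Y: go to q3, push BY → (q3, abaaaa, BY#)
  read a, top B: go to q0, push ε → (q0, baaaa, Y#)
No transition for (q0, b, top Y); M blocks with input baaaa remaining.

stuck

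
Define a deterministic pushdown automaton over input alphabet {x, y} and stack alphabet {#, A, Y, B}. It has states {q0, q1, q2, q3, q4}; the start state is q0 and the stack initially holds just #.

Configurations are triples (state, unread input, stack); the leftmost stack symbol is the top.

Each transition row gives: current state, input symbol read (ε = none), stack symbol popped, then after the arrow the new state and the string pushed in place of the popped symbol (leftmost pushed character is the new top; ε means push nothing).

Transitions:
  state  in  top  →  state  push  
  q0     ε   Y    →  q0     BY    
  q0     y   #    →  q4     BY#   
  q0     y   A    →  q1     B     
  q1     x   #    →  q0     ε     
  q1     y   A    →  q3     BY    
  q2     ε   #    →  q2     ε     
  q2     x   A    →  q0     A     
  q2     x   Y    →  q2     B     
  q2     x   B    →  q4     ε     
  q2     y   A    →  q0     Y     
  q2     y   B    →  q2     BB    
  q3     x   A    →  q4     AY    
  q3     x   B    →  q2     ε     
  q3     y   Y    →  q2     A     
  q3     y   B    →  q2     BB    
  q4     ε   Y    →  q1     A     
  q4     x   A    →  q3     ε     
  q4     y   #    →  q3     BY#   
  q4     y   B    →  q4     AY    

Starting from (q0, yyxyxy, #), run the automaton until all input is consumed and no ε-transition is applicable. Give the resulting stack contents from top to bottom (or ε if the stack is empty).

BY#

(q0, yyxyxy, #)
  read y, top #: go to q4, push BY# → (q4, yxyxy, BY#)
  read y, top B: go to q4, push AY → (q4, xyxy, AYY#)
  read x, top A: go to q3, push ε → (q3, yxy, YY#)
  read y, top Y: go to q2, push A → (q2, xy, AY#)
  read x, top A: go to q0, push A → (q0, y, AY#)
  read y, top A: go to q1, push B → (q1, ε, BY#)
All input consumed in state q1 with stack BY#.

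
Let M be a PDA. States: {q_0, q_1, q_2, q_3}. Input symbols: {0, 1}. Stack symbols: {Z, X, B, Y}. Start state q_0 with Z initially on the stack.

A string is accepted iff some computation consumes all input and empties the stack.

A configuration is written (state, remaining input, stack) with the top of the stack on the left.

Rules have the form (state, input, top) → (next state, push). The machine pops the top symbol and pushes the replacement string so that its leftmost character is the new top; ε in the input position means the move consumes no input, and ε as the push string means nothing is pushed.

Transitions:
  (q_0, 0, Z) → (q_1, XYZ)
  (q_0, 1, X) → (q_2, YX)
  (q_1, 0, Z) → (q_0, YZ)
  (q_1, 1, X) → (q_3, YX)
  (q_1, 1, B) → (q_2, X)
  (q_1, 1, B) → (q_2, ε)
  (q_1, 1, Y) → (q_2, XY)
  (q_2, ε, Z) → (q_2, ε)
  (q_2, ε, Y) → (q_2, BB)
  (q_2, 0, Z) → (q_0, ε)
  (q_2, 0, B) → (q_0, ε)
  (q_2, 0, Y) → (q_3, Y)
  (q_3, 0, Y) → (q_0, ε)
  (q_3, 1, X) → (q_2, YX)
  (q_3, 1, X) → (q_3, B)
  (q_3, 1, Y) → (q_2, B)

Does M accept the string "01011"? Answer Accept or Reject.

No computation consumes all input and empties the stack.

Reject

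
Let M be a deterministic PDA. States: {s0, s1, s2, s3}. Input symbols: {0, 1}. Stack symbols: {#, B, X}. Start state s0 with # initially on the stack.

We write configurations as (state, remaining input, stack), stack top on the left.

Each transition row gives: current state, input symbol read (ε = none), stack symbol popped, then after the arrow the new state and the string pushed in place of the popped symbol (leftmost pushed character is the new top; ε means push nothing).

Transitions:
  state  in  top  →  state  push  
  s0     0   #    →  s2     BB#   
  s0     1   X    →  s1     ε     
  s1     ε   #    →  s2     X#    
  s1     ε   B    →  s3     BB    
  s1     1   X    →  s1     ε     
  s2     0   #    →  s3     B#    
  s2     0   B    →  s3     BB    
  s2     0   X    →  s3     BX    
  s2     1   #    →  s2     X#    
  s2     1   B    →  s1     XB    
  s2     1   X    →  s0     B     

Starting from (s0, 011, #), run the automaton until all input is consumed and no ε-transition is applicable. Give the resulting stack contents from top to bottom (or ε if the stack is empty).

BBB#

(s0, 011, #)
  read 0, top #: go to s2, push BB# → (s2, 11, BB#)
  read 1, top B: go to s1, push XB → (s1, 1, XBB#)
  read 1, top X: go to s1, push ε → (s1, ε, BB#)
  ε-move, top B: go to s3, push BB → (s3, ε, BBB#)
All input consumed in state s3 with stack BBB#.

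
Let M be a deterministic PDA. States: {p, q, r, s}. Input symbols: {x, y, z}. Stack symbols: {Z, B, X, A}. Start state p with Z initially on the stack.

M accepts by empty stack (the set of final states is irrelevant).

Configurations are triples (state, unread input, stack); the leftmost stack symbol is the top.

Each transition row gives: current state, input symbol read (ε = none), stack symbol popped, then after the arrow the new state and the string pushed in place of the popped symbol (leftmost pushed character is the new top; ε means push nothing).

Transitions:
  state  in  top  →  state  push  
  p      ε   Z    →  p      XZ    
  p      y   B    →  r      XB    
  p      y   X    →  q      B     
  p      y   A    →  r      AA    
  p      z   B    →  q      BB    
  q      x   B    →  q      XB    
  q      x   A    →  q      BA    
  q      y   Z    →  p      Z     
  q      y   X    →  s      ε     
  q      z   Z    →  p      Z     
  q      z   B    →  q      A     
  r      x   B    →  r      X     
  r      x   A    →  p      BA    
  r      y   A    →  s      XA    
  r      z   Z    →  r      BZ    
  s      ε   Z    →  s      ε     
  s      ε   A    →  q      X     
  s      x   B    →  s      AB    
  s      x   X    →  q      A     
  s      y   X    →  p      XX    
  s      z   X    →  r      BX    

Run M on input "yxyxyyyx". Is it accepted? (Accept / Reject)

(p, yxyxyyyx, Z) ⊢ (p, yxyxyyyx, XZ) ⊢ (q, xyxyyyx, BZ) ⊢ (q, yxyyyx, XBZ) ⊢ (s, xyyyx, BZ) ⊢ (s, yyyx, ABZ) ⊢ (q, yyyx, XBZ) ⊢ (s, yyx, BZ)
No transition applies at (s, yyx, BZ); input not fully consumed.

Reject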